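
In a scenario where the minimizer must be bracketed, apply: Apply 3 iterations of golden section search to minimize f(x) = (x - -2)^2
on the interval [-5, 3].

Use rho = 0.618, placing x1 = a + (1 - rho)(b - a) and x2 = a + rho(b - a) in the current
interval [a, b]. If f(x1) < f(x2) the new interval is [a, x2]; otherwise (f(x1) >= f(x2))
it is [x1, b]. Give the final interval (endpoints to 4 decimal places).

Golden section search for min of f(x) = (x - -2)^2 on [-5, 3].
Each step: x1 = a + (1 - rho)(b - a), x2 = a + rho(b - a); if f(x1) < f(x2) keep [a, x2], otherwise keep [x1, b].
Step 1: [-5.0000, 3.0000], x1=-1.9440 (f=0.0031), x2=-0.0560 (f=3.7791); f(x1) < f(x2) => keep [-5.0000, -0.0560]
Step 2: [-5.0000, -0.0560], x1=-3.1114 (f=1.2352), x2=-1.9446 (f=0.0031); f(x1) > f(x2) => keep [-3.1114, -0.0560]
Step 3: [-3.1114, -0.0560], x1=-1.9442 (f=0.0031), x2=-1.2232 (f=0.6035); f(x1) < f(x2) => keep [-3.1114, -1.2232]
Final interval: [-3.1114, -1.2232]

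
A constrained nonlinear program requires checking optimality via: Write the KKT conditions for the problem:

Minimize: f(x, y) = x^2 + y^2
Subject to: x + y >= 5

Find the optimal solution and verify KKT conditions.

KKT conditions for min x^2 + y^2 s.t. x + y >= 5:
Stationarity: 2x = mu, 2y = mu
So x = y = mu/2.
Complementary slackness: mu*(x + y - 5) = 0
Primal feasibility: x + y >= 5; dual feasibility: mu >= 0
If mu = 0 then x = y = 0, but 0 + 0 < 5 is infeasible, so the constraint is active.
Constraint active: x + y = 2*(mu/2) = 5 => mu = 5
x = y = 5/2, f = 25/2
Verify: stationarity 2*(5/2) = 5 = mu; primal 5/2 + 5/2 = 5 >= 5; dual mu = 5 >= 0; complementary slackness 5*(5 - 5) = 0. All KKT conditions hold.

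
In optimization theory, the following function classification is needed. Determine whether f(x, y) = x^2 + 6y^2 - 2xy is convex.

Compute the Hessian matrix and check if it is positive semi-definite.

f(x,y) = x^2 + 6y^2 - 2xy
Hessian H = [[2, -2], [-2, 12]]
trace(H) = 14, det(H) = 20
Eigenvalues: (14 +/- sqrt(116)) / 2 = 12.39, 1.615
Since both eigenvalues > 0, f is convex.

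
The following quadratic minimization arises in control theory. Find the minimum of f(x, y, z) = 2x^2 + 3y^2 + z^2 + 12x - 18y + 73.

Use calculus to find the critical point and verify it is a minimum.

f(x,y,z) = 2x^2 + 3y^2 + z^2 + 12x - 18y + 73
df/dx = 4x + (12) = 0 => x = -3
df/dy = 6y + (-18) = 0 => y = 3
df/dz = 2z + (0) = 0 => z = 0
f(-3,3,0) = 2*(-3)^2 + 3*(3)^2 + 1*(0)^2 + 12*(-3) + -18*(3) + 73 = 28
Hessian is diagonal with entries 4, 6, 2 > 0, confirmed minimum.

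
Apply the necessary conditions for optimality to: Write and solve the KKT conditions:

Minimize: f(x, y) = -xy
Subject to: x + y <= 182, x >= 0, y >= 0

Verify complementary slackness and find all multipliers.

Problem: min -xy s.t. x + y <= 182 (multiplier lambda), x >= 0 (mu_x), y >= 0 (mu_y)
KKT stationarity: -y + lambda - mu_x = 0, -x + lambda - mu_y = 0, with lambda, mu_x, mu_y >= 0
Complementary slackness: lambda*(x + y - 182) = 0, mu_x*x = 0, mu_y*y = 0
If lambda = 0: y = -mu_x <= 0 and x = -mu_y <= 0 force x = y = 0 with f = 0; but x = y = 91 is feasible with f = -8281 < 0, so this is not the minimum. Hence lambda > 0 and x + y = 182.
Try x > 0, y > 0 (so mu_x = mu_y = 0): y = lambda, x = lambda => x = y = lambda
x + y = 182 => 2*lambda = 182 => lambda = 91
x* = y* = 91 > 0, consistent with mu_x = mu_y = 0.
(Any feasible point with x = 0 or y = 0 has f = 0 > -8281, so the minimum is not on those boundaries.)
min(-xy) = -8281 (i.e. max xy = 8281)
Multipliers: lambda = 91, mu_x = 0, mu_y = 0
Complementary slackness: lambda*(x + y - 182) = 91*(91 + 91 - 182) = 0, mu_x*x = 0*91 = 0, mu_y*y = 0*91 = 0. Satisfied.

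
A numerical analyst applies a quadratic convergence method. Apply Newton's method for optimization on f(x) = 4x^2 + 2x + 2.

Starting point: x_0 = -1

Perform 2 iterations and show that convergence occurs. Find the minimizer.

f(x) = 4x^2 + 2x + 2, f'(x) = 8x + (2), f''(x) = 8
Step 1: f'(-1) = -6, x_1 = -1 - -6/8 = -1/4
Step 2: f'(-1/4) = 0, x_2 = -1/4 (converged)
Newton's method converges in 1 step for quadratics.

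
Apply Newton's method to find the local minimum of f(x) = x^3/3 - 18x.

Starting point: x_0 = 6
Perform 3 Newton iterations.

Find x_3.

f(x) = x^3/3 - 18x
f'(x) = x^2 - 18, f''(x) = 2x
Newton update: x_{n+1} = x_n - (x_n^2 - 18)/(2*x_n)
Step 1: x_0 = 6, f'=18, f''=12, x_1 = 9/2
Step 2: x_1 = 9/2, f'=9/4, f''=9, x_2 = 17/4
Step 3: x_2 = 17/4, f'=1/16, f''=17/2, x_3 = 577/136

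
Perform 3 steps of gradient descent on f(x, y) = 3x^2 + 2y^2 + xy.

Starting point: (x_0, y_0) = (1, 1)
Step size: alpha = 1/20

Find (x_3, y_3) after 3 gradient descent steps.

f(x,y) = 3x^2 + 2y^2 + xy
grad_x = 6x + 1y, grad_y = 4y + 1x
Step 1: grad = (7, 5), (13/20, 3/4)
Step 2: grad = (93/20, 73/20), (167/400, 227/400)
Step 3: grad = (1229/400, 43/16), (2111/8000, 693/1600)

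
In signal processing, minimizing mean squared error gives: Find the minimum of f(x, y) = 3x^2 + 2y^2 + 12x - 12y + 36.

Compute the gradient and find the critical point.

f(x,y) = 3x^2 + 2y^2 + 12x - 12y + 36
df/dx = 6x + (12) = 0  =>  x = -2
df/dy = 4y + (-12) = 0  =>  y = 3
f(-2, 3) = 3*(-2)^2 + 2*(3)^2 + 12*(-2) + -12*(3) + 36 = 6
Hessian is diagonal with entries 6, 4 > 0, so this is a minimum.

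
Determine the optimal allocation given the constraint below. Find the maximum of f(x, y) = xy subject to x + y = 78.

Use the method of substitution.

Substitute y = 78 - x into f(x,y) = xy:
g(x) = x(78 - x) = 78x - x^2
g'(x) = 78 - 2x = 0  =>  x = 39
y = 78 - 39 = 39
Maximum value = 39 * 39 = 1521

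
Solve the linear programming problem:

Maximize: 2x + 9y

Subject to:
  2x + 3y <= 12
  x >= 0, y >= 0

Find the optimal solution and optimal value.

The feasible region has vertices at [(0, 0), (6, 0), (0, 4)].
Checking objective 2x + 9y at each vertex:
  (0, 0): 2*0 + 9*0 = 0
  (6, 0): 2*6 + 9*0 = 12
  (0, 4): 2*0 + 9*4 = 36
Maximum is 36 at (0, 4).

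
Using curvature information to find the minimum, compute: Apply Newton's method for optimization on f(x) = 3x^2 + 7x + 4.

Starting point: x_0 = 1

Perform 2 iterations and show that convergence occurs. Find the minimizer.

f(x) = 3x^2 + 7x + 4, f'(x) = 6x + (7), f''(x) = 6
Step 1: f'(1) = 13, x_1 = 1 - 13/6 = -7/6
Step 2: f'(-7/6) = 0, x_2 = -7/6 (converged)
Newton's method converges in 1 step for quadratics.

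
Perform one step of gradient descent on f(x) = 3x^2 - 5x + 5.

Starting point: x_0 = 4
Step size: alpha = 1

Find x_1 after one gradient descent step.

f(x) = 3x^2 - 5x + 5
f'(x) = 6x - 5
f'(4) = 6*4 + (-5) = 19
x_1 = x_0 - alpha * f'(x_0) = 4 - 1 * 19 = -15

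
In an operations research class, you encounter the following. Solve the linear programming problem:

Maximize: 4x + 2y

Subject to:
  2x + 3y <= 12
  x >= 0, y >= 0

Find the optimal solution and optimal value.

The feasible region has vertices at [(0, 0), (6, 0), (0, 4)].
Checking objective 4x + 2y at each vertex:
  (0, 0): 4*0 + 2*0 = 0
  (6, 0): 4*6 + 2*0 = 24
  (0, 4): 4*0 + 2*4 = 8
Maximum is 24 at (6, 0).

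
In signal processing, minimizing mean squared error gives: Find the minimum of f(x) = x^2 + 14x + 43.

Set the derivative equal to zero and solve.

f(x) = x^2 + 14x + 43
f'(x) = 2x + (14) = 0
x = -14/2 = -7
f(-7) = -6
Since f''(x) = 2 > 0, this is a minimum.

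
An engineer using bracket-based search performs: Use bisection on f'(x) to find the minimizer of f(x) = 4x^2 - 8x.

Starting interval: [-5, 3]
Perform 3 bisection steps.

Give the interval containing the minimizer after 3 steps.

Finding critical point of f(x) = 4x^2 - 8x using bisection on f'(x) = 8x + -8.
f'(x) = 0 when x = 1.
Starting interval: [-5, 3]
Step 1: mid = -1, f'(mid) = -16, new interval = [-1, 3]
Step 2: mid = 1, f'(mid) = 0, new interval = [1, 1]
Step 3: mid = 1, f'(mid) = 0, new interval = [1, 1]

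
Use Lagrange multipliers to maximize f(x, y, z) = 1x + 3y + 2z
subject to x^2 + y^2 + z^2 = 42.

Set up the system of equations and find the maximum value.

Lagrange conditions: 1 = 2*lambda*x, 3 = 2*lambda*y, 2 = 2*lambda*z
So x:1 = y:3 = z:2, i.e. x = 1t, y = 3t, z = 2t
Constraint: t^2*(1^2 + 3^2 + 2^2) = 42
  t^2 * 14 = 42  =>  t = sqrt(3)
Maximum = 1*1t + 3*3t + 2*2t = 14*sqrt(3) = sqrt(588)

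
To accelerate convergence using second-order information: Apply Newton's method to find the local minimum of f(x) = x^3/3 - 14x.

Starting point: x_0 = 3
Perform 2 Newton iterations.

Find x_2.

f(x) = x^3/3 - 14x
f'(x) = x^2 - 14, f''(x) = 2x
Newton update: x_{n+1} = x_n - (x_n^2 - 14)/(2*x_n)
Step 1: x_0 = 3, f'=-5, f''=6, x_1 = 23/6
Step 2: x_1 = 23/6, f'=25/36, f''=23/3, x_2 = 1033/276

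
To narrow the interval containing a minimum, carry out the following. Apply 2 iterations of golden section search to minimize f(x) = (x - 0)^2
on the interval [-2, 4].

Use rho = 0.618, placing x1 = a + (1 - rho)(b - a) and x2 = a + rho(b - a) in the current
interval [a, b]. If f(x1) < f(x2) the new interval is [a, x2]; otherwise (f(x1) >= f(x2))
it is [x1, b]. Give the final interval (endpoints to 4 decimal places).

Golden section search for min of f(x) = (x - 0)^2 on [-2, 4].
Each step: x1 = a + (1 - rho)(b - a), x2 = a + rho(b - a); if f(x1) < f(x2) keep [a, x2], otherwise keep [x1, b].
Step 1: [-2.0000, 4.0000], x1=0.2920 (f=0.0853), x2=1.7080 (f=2.9173); f(x1) < f(x2) => keep [-2.0000, 1.7080]
Step 2: [-2.0000, 1.7080], x1=-0.5835 (f=0.3405), x2=0.2915 (f=0.0850); f(x1) > f(x2) => keep [-0.5835, 1.7080]
Final interval: [-0.5835, 1.7080]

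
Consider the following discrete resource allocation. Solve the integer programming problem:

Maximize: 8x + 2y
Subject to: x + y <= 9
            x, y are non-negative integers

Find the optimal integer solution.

Objective: 8x + 2y, constraint: x + y <= 9
Coefficient of x is 8 >= coefficient of y is 2, so allocate the entire budget to x.
Optimal: x = 9, y = 0, value = 72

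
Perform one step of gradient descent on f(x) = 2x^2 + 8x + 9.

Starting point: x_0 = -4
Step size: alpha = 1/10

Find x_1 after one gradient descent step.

f(x) = 2x^2 + 8x + 9
f'(x) = 4x + 8
f'(-4) = 4*-4 + (8) = -8
x_1 = x_0 - alpha * f'(x_0) = -4 - 1/10 * -8 = -16/5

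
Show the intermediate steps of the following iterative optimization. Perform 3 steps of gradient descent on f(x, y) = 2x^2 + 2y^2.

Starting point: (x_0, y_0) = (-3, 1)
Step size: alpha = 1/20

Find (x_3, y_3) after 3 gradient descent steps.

f(x,y) = 2x^2 + 2y^2
grad_x = 4x + 0y, grad_y = 4y + 0x
Step 1: grad = (-12, 4), (-12/5, 4/5)
Step 2: grad = (-48/5, 16/5), (-48/25, 16/25)
Step 3: grad = (-192/25, 64/25), (-192/125, 64/125)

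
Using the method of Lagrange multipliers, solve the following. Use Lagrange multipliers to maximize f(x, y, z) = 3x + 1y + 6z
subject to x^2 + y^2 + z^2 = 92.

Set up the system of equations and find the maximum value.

Lagrange conditions: 3 = 2*lambda*x, 1 = 2*lambda*y, 6 = 2*lambda*z
So x:3 = y:1 = z:6, i.e. x = 3t, y = 1t, z = 6t
Constraint: t^2*(3^2 + 1^2 + 6^2) = 92
  t^2 * 46 = 92  =>  t = sqrt(2)
Maximum = 3*3t + 1*1t + 6*6t = 46*sqrt(2) = sqrt(4232)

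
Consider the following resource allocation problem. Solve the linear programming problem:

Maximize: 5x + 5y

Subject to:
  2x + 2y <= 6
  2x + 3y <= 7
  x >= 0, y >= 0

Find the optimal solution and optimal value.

Feasible vertices: (0, 0), (0, 7/3), (2, 1), (3, 0)
Objective 5x + 5y at each:
  (0, 0): 0
  (0, 7/3): 35/3
  (2, 1): 15
  (3, 0): 15
Maximum is 15 at (2, 1).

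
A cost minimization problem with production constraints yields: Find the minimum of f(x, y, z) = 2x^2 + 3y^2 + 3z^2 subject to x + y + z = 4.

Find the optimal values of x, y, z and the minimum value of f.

Using Lagrange multipliers on f = 2x^2 + 3y^2 + 3z^2 with constraint x + y + z = 4:
Conditions: 2*2*x = lambda, 2*3*y = lambda, 2*3*z = lambda
So x = lambda/4, y = lambda/6, z = lambda/6
Substituting into constraint: lambda * (7/12) = 4
lambda = 48/7
x = 12/7, y = 8/7, z = 8/7
Minimum value = 96/7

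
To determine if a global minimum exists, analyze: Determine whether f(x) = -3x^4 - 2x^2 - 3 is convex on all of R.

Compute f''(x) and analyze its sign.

f(x) = -3x^4 - 2x^2 - 3
f'(x) = -12x^3 + -4x
f''(x) = -36x^2 + -4
f''(x) = -36x^2 + -4 <= -4 < 0 for all x
Therefore, f is concave on R.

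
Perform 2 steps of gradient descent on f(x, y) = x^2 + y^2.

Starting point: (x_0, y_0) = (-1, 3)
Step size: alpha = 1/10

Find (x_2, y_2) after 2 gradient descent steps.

f(x,y) = x^2 + y^2
grad_x = 2x + 0y, grad_y = 2y + 0x
Step 1: grad = (-2, 6), (-4/5, 12/5)
Step 2: grad = (-8/5, 24/5), (-16/25, 48/25)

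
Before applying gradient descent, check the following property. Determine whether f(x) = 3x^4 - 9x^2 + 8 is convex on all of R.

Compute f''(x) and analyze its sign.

f(x) = 3x^4 - 9x^2 + 8
f'(x) = 12x^3 + -18x
f''(x) = 36x^2 + -18
f''(0) = -18 < 0, so not convex near x = 0
Therefore, f is not globally convex on R.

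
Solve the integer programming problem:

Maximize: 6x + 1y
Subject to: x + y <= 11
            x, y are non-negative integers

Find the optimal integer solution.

Objective: 6x + 1y, constraint: x + y <= 11
Coefficient of x is 6 >= coefficient of y is 1, so allocate the entire budget to x.
Optimal: x = 11, y = 0, value = 66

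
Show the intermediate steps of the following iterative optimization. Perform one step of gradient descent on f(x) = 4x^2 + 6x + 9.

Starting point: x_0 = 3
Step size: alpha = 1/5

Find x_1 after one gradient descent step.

f(x) = 4x^2 + 6x + 9
f'(x) = 8x + 6
f'(3) = 8*3 + (6) = 30
x_1 = x_0 - alpha * f'(x_0) = 3 - 1/5 * 30 = -3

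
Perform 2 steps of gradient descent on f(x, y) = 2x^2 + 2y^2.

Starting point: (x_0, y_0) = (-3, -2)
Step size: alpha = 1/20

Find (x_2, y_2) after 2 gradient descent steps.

f(x,y) = 2x^2 + 2y^2
grad_x = 4x + 0y, grad_y = 4y + 0x
Step 1: grad = (-12, -8), (-12/5, -8/5)
Step 2: grad = (-48/5, -32/5), (-48/25, -32/25)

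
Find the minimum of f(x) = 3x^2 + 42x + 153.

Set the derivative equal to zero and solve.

f(x) = 3x^2 + 42x + 153
f'(x) = 6x + (42) = 0
x = -42/6 = -7
f(-7) = 6
Since f''(x) = 6 > 0, this is a minimum.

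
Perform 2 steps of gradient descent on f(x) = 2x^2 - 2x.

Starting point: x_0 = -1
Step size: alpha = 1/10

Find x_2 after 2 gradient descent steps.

f(x) = 2x^2 - 2x, f'(x) = 4x + (-2)
Step 1: f'(-1) = -6, x_1 = -1 - 1/10 * -6 = -2/5
Step 2: f'(-2/5) = -18/5, x_2 = -2/5 - 1/10 * -18/5 = -1/25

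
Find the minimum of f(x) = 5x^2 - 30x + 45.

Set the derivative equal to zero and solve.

f(x) = 5x^2 - 30x + 45
f'(x) = 10x + (-30) = 0
x = 30/10 = 3
f(3) = 0
Since f''(x) = 10 > 0, this is a minimum.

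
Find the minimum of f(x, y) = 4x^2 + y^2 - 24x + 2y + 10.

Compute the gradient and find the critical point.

f(x,y) = 4x^2 + y^2 - 24x + 2y + 10
df/dx = 8x + (-24) = 0  =>  x = 3
df/dy = 2y + (2) = 0  =>  y = -1
f(3, -1) = 4*(3)^2 + 1*(-1)^2 + -24*(3) + 2*(-1) + 10 = -27
Hessian is diagonal with entries 8, 2 > 0, so this is a minimum.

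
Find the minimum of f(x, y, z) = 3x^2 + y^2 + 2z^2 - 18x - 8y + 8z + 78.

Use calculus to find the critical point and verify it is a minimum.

f(x,y,z) = 3x^2 + y^2 + 2z^2 - 18x - 8y + 8z + 78
df/dx = 6x + (-18) = 0 => x = 3
df/dy = 2y + (-8) = 0 => y = 4
df/dz = 4z + (8) = 0 => z = -2
f(3,4,-2) = 3*(3)^2 + 1*(4)^2 + 2*(-2)^2 + -18*(3) + -8*(4) + 8*(-2) + 78 = 27
Hessian is diagonal with entries 6, 2, 4 > 0, confirmed minimum.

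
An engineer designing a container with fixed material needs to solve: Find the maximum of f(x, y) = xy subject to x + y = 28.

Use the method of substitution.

Substitute y = 28 - x into f(x,y) = xy:
g(x) = x(28 - x) = 28x - x^2
g'(x) = 28 - 2x = 0  =>  x = 14
y = 28 - 14 = 14
Maximum value = 14 * 14 = 196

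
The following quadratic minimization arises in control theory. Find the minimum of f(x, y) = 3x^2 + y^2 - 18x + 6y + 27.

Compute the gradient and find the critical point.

f(x,y) = 3x^2 + y^2 - 18x + 6y + 27
df/dx = 6x + (-18) = 0  =>  x = 3
df/dy = 2y + (6) = 0  =>  y = -3
f(3, -3) = 3*(3)^2 + 1*(-3)^2 + -18*(3) + 6*(-3) + 27 = -9
Hessian is diagonal with entries 6, 2 > 0, so this is a minimum.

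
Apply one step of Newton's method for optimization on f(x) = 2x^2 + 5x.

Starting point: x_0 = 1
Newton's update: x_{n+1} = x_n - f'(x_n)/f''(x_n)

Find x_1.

f(x) = 2x^2 + 5x
f'(x) = 4x + (5), f''(x) = 4
Newton step: x_1 = x_0 - f'(x_0)/f''(x_0)
f'(1) = 9
x_1 = 1 - 9/4 = -5/4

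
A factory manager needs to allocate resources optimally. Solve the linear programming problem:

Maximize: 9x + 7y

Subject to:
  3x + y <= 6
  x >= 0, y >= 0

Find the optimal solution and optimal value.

The feasible region has vertices at [(0, 0), (2, 0), (0, 6)].
Checking objective 9x + 7y at each vertex:
  (0, 0): 9*0 + 7*0 = 0
  (2, 0): 9*2 + 7*0 = 18
  (0, 6): 9*0 + 7*6 = 42
Maximum is 42 at (0, 6).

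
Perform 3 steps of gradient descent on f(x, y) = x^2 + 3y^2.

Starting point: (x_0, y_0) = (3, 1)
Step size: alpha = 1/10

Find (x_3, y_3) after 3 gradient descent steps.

f(x,y) = x^2 + 3y^2
grad_x = 2x + 0y, grad_y = 6y + 0x
Step 1: grad = (6, 6), (12/5, 2/5)
Step 2: grad = (24/5, 12/5), (48/25, 4/25)
Step 3: grad = (96/25, 24/25), (192/125, 8/125)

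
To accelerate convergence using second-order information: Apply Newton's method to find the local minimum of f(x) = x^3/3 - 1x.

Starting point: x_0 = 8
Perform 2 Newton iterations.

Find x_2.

f(x) = x^3/3 - 1x
f'(x) = x^2 - 1, f''(x) = 2x
Newton update: x_{n+1} = x_n - (x_n^2 - 1)/(2*x_n)
Step 1: x_0 = 8, f'=63, f''=16, x_1 = 65/16
Step 2: x_1 = 65/16, f'=3969/256, f''=65/8, x_2 = 4481/2080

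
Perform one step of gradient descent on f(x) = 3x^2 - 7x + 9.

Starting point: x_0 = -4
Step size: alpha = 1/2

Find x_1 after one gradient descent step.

f(x) = 3x^2 - 7x + 9
f'(x) = 6x - 7
f'(-4) = 6*-4 + (-7) = -31
x_1 = x_0 - alpha * f'(x_0) = -4 - 1/2 * -31 = 23/2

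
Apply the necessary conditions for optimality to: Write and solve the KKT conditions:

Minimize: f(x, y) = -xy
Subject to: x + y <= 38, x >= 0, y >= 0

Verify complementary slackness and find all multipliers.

Problem: min -xy s.t. x + y <= 38 (multiplier lambda), x >= 0 (mu_x), y >= 0 (mu_y)
KKT stationarity: -y + lambda - mu_x = 0, -x + lambda - mu_y = 0, with lambda, mu_x, mu_y >= 0
Complementary slackness: lambda*(x + y - 38) = 0, mu_x*x = 0, mu_y*y = 0
If lambda = 0: y = -mu_x <= 0 and x = -mu_y <= 0 force x = y = 0 with f = 0; but x = y = 19 is feasible with f = -361 < 0, so this is not the minimum. Hence lambda > 0 and x + y = 38.
Try x > 0, y > 0 (so mu_x = mu_y = 0): y = lambda, x = lambda => x = y = lambda
x + y = 38 => 2*lambda = 38 => lambda = 19
x* = y* = 19 > 0, consistent with mu_x = mu_y = 0.
(Any feasible point with x = 0 or y = 0 has f = 0 > -361, so the minimum is not on those boundaries.)
min(-xy) = -361 (i.e. max xy = 361)
Multipliers: lambda = 19, mu_x = 0, mu_y = 0
Complementary slackness: lambda*(x + y - 38) = 19*(19 + 19 - 38) = 0, mu_x*x = 0*19 = 0, mu_y*y = 0*19 = 0. Satisfied.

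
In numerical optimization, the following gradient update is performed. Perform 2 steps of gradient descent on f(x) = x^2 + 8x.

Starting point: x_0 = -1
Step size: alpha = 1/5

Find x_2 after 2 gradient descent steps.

f(x) = x^2 + 8x, f'(x) = 2x + (8)
Step 1: f'(-1) = 6, x_1 = -1 - 1/5 * 6 = -11/5
Step 2: f'(-11/5) = 18/5, x_2 = -11/5 - 1/5 * 18/5 = -73/25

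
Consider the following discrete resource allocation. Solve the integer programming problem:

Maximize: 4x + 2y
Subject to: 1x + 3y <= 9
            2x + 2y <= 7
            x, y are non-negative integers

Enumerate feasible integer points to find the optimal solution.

Constraint 1: 1x + 3y <= 9
Constraint 2: 2x + 2y <= 7
Feasible x range (need y >= 0): 0 <= x <= min(9/1, 7/2) => x in {0, ..., 3}.
Enumerate feasible integer points row by row (the coefficient of y is 2 > 0, so for each x the largest feasible y gives the best value):
  x = 0: y <= min((9 - 1*0)/3, (7 - 2*0)/2) => y in {0, ..., 3}; best 4*0 + 2*3 = 6
  x = 1: y <= min((9 - 1*1)/3, (7 - 2*1)/2) => y in {0, ..., 2}; best 4*1 + 2*2 = 8
  x = 2: y <= min((9 - 1*2)/3, (7 - 2*2)/2) => y in {0, ..., 1}; best 4*2 + 2*1 = 10
  x = 3: y <= min((9 - 1*3)/3, (7 - 2*3)/2) => y in {0}; best 4*3 + 2*0 = 12
The maximum 4x + 2y = 12 is achieved at x = 3, y = 0.
Check: 1*3 + 3*0 = 3 <= 9 and 2*3 + 2*0 = 6 <= 7.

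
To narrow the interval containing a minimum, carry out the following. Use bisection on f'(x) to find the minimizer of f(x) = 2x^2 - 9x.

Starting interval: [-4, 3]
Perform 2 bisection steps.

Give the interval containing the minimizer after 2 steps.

Finding critical point of f(x) = 2x^2 - 9x using bisection on f'(x) = 4x + -9.
f'(x) = 0 when x = 9/4.
Starting interval: [-4, 3]
Step 1: mid = -1/2, f'(mid) = -11, new interval = [-1/2, 3]
Step 2: mid = 5/4, f'(mid) = -4, new interval = [5/4, 3]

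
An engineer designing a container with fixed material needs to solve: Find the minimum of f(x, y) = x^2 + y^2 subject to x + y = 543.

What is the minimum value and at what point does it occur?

Substitute y = 543 - x into f(x,y) = x^2 + y^2:
g(x) = x^2 + (543 - x)^2 = 2x^2 - 1086x + 294849
g'(x) = 4x - 1086 = 0  =>  x = 543/2
y = 543 - 543/2 = 543/2
Minimum value = (543/2)^2 + (543/2)^2 = 294849/2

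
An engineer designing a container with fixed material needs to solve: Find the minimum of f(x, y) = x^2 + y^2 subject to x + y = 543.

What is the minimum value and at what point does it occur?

Substitute y = 543 - x into f(x,y) = x^2 + y^2:
g(x) = x^2 + (543 - x)^2 = 2x^2 - 1086x + 294849
g'(x) = 4x - 1086 = 0  =>  x = 543/2
y = 543 - 543/2 = 543/2
Minimum value = (543/2)^2 + (543/2)^2 = 294849/2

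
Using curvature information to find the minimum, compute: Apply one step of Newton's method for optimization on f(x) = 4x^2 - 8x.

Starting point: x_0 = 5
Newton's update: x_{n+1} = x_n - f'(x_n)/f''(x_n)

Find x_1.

f(x) = 4x^2 - 8x
f'(x) = 8x + (-8), f''(x) = 8
Newton step: x_1 = x_0 - f'(x_0)/f''(x_0)
f'(5) = 32
x_1 = 5 - 32/8 = 1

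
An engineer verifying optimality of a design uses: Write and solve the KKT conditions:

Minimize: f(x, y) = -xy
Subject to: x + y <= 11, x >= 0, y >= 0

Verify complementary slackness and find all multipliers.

Problem: min -xy s.t. x + y <= 11 (multiplier lambda), x >= 0 (mu_x), y >= 0 (mu_y)
KKT stationarity: -y + lambda - mu_x = 0, -x + lambda - mu_y = 0, with lambda, mu_x, mu_y >= 0
Complementary slackness: lambda*(x + y - 11) = 0, mu_x*x = 0, mu_y*y = 0
If lambda = 0: y = -mu_x <= 0 and x = -mu_y <= 0 force x = y = 0 with f = 0; but x = y = 11/2 is feasible with f = -121/4 < 0, so this is not the minimum. Hence lambda > 0 and x + y = 11.
Try x > 0, y > 0 (so mu_x = mu_y = 0): y = lambda, x = lambda => x = y = lambda
x + y = 11 => 2*lambda = 11 => lambda = 11/2
x* = y* = 11/2 > 0, consistent with mu_x = mu_y = 0.
(Any feasible point with x = 0 or y = 0 has f = 0 > -121/4, so the minimum is not on those boundaries.)
min(-xy) = -121/4 (i.e. max xy = 121/4)
Multipliers: lambda = 11/2, mu_x = 0, mu_y = 0
Complementary slackness: lambda*(x + y - 11) = 11/2*(11/2 + 11/2 - 11) = 0, mu_x*x = 0*11/2 = 0, mu_y*y = 0*11/2 = 0. Satisfied.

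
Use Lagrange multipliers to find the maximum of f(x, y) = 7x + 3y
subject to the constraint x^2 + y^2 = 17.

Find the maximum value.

Set up Lagrange conditions: grad f = lambda * grad g
  7 = 2*lambda*x
  3 = 2*lambda*y
From these: x/y = 7/3, so x = 7t, y = 3t for some t.
Substitute into constraint: (7t)^2 + (3t)^2 = 17
  t^2 * 58 = 17
  t = sqrt(17/58)
Maximum = 7*x + 3*y = (7^2 + 3^2)*t = 58 * sqrt(17/58) = sqrt(986)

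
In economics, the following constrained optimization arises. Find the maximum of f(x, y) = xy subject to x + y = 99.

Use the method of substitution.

Substitute y = 99 - x into f(x,y) = xy:
g(x) = x(99 - x) = 99x - x^2
g'(x) = 99 - 2x = 0  =>  x = 99/2
y = 99 - 99/2 = 99/2
Maximum value = (99/2) * (99/2) = 9801/4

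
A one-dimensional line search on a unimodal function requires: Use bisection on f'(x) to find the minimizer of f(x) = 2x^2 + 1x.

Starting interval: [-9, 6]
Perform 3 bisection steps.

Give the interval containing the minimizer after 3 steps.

Finding critical point of f(x) = 2x^2 + 1x using bisection on f'(x) = 4x + 1.
f'(x) = 0 when x = -1/4.
Starting interval: [-9, 6]
Step 1: mid = -3/2, f'(mid) = -5, new interval = [-3/2, 6]
Step 2: mid = 9/4, f'(mid) = 10, new interval = [-3/2, 9/4]
Step 3: mid = 3/8, f'(mid) = 5/2, new interval = [-3/2, 3/8]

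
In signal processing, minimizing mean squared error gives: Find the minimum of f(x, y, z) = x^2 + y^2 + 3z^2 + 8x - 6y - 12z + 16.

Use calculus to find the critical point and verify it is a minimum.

f(x,y,z) = x^2 + y^2 + 3z^2 + 8x - 6y - 12z + 16
df/dx = 2x + (8) = 0 => x = -4
df/dy = 2y + (-6) = 0 => y = 3
df/dz = 6z + (-12) = 0 => z = 2
f(-4,3,2) = 1*(-4)^2 + 1*(3)^2 + 3*(2)^2 + 8*(-4) + -6*(3) + -12*(2) + 16 = -21
Hessian is diagonal with entries 2, 2, 6 > 0, confirmed minimum.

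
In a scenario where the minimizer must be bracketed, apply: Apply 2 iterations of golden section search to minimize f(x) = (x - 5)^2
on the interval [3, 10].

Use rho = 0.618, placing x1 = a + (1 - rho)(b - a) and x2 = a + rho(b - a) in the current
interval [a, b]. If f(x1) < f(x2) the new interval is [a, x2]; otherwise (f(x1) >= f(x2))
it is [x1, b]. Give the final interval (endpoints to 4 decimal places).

Golden section search for min of f(x) = (x - 5)^2 on [3, 10].
Each step: x1 = a + (1 - rho)(b - a), x2 = a + rho(b - a); if f(x1) < f(x2) keep [a, x2], otherwise keep [x1, b].
Step 1: [3.0000, 10.0000], x1=5.6740 (f=0.4543), x2=7.3260 (f=5.4103); f(x1) < f(x2) => keep [3.0000, 7.3260]
Step 2: [3.0000, 7.3260], x1=4.6525 (f=0.1207), x2=5.6735 (f=0.4536); f(x1) < f(x2) => keep [3.0000, 5.6735]
Final interval: [3.0000, 5.6735]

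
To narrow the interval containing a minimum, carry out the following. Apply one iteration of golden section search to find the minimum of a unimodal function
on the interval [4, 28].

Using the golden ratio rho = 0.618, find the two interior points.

Golden section search on [4, 28].
Golden ratio rho = 0.618 (approx).
Interior points:
  x_1 = 4 + (1-0.618)*24 = 13.1680
  x_2 = 4 + 0.618*24 = 18.8320
Compare f(x_1) and f(x_2) to determine which subinterval to keep.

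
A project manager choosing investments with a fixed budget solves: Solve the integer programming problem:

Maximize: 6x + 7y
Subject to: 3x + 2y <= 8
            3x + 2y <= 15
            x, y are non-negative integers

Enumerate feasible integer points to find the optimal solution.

Constraint 1: 3x + 2y <= 8
Constraint 2: 3x + 2y <= 15
Feasible x range (need y >= 0): 0 <= x <= min(8/3, 15/3) => x in {0, ..., 2}.
Enumerate feasible integer points row by row (the coefficient of y is 7 > 0, so for each x the largest feasible y gives the best value):
  x = 0: y <= min((8 - 3*0)/2, (15 - 3*0)/2) => y in {0, ..., 4}; best 6*0 + 7*4 = 28
  x = 1: y <= min((8 - 3*1)/2, (15 - 3*1)/2) => y in {0, ..., 2}; best 6*1 + 7*2 = 20
  x = 2: y <= min((8 - 3*2)/2, (15 - 3*2)/2) => y in {0, ..., 1}; best 6*2 + 7*1 = 19
The maximum 6x + 7y = 28 is achieved at x = 0, y = 4.
Check: 3*0 + 2*4 = 8 <= 8 and 3*0 + 2*4 = 8 <= 15.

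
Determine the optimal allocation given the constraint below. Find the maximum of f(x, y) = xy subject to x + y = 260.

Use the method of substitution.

Substitute y = 260 - x into f(x,y) = xy:
g(x) = x(260 - x) = 260x - x^2
g'(x) = 260 - 2x = 0  =>  x = 130
y = 260 - 130 = 130
Maximum value = 130 * 130 = 16900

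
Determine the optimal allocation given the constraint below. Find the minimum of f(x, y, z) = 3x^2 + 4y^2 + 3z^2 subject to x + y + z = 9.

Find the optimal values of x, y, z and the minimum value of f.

Using Lagrange multipliers on f = 3x^2 + 4y^2 + 3z^2 with constraint x + y + z = 9:
Conditions: 2*3*x = lambda, 2*4*y = lambda, 2*3*z = lambda
So x = lambda/6, y = lambda/8, z = lambda/6
Substituting into constraint: lambda * (11/24) = 9
lambda = 216/11
x = 36/11, y = 27/11, z = 36/11
Minimum value = 972/11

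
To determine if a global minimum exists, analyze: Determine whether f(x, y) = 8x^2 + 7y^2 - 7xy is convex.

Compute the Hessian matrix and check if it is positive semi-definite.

f(x,y) = 8x^2 + 7y^2 - 7xy
Hessian H = [[16, -7], [-7, 14]]
trace(H) = 30, det(H) = 175
Eigenvalues: (30 +/- sqrt(200)) / 2 = 22.07, 7.929
Since both eigenvalues > 0, f is convex.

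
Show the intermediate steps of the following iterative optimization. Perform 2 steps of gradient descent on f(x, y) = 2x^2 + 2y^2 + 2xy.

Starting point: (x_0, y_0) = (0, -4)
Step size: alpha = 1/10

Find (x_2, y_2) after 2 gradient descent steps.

f(x,y) = 2x^2 + 2y^2 + 2xy
grad_x = 4x + 2y, grad_y = 4y + 2x
Step 1: grad = (-8, -16), (4/5, -12/5)
Step 2: grad = (-8/5, -8), (24/25, -8/5)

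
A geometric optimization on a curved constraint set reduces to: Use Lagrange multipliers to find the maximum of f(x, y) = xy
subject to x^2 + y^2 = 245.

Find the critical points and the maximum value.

Lagrange conditions: y = 2*lambda*x and x = 2*lambda*y
If x = 0 then y = 0, violating the constraint, so x, y != 0.
Dividing: y/x = x/y => x^2 = y^2 => y = x or y = -x
Constraint: 2x^2 = 245 => x^2 = 245/2 => x = +/-sqrt(245/2)
Critical points: (sqrt(245/2), sqrt(245/2)), (-sqrt(245/2), -sqrt(245/2)), (sqrt(245/2), -sqrt(245/2)), (-sqrt(245/2), sqrt(245/2))
  y = x:  xy = x^2 = 245/2  at (sqrt(245/2), sqrt(245/2)) and (-sqrt(245/2), -sqrt(245/2))
  y = -x: xy = -x^2 = -245/2 at (sqrt(245/2), -sqrt(245/2)) and (-sqrt(245/2), sqrt(245/2))
Maximum xy = 245/2 at (sqrt(245/2), sqrt(245/2)) and (-sqrt(245/2), -sqrt(245/2))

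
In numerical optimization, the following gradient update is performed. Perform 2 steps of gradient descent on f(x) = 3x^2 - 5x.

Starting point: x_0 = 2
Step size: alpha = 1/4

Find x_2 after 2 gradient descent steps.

f(x) = 3x^2 - 5x, f'(x) = 6x + (-5)
Step 1: f'(2) = 7, x_1 = 2 - 1/4 * 7 = 1/4
Step 2: f'(1/4) = -7/2, x_2 = 1/4 - 1/4 * -7/2 = 9/8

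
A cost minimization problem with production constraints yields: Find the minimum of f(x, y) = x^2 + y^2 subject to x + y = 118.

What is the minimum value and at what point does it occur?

Substitute y = 118 - x into f(x,y) = x^2 + y^2:
g(x) = x^2 + (118 - x)^2 = 2x^2 - 236x + 13924
g'(x) = 4x - 236 = 0  =>  x = 59
y = 118 - 59 = 59
Minimum value = 59^2 + 59^2 = 6962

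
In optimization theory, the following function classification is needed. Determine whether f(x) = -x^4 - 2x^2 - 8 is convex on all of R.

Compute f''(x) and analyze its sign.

f(x) = -x^4 - 2x^2 - 8
f'(x) = -4x^3 + -4x
f''(x) = -12x^2 + -4
f''(x) = -12x^2 + -4 <= -4 < 0 for all x
Therefore, f is concave on R.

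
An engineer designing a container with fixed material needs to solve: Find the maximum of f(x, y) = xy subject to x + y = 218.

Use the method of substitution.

Substitute y = 218 - x into f(x,y) = xy:
g(x) = x(218 - x) = 218x - x^2
g'(x) = 218 - 2x = 0  =>  x = 109
y = 218 - 109 = 109
Maximum value = 109 * 109 = 11881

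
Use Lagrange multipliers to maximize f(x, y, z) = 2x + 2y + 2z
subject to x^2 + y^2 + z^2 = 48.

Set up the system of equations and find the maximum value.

Lagrange conditions: 2 = 2*lambda*x, 2 = 2*lambda*y, 2 = 2*lambda*z
So x:2 = y:2 = z:2, i.e. x = 2t, y = 2t, z = 2t
Constraint: t^2*(2^2 + 2^2 + 2^2) = 48
  t^2 * 12 = 48  =>  t = sqrt(4)
Maximum = 2*2t + 2*2t + 2*2t = 12*sqrt(4) = 24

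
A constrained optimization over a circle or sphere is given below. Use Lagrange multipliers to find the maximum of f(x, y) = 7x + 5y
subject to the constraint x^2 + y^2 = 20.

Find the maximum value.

Set up Lagrange conditions: grad f = lambda * grad g
  7 = 2*lambda*x
  5 = 2*lambda*y
From these: x/y = 7/5, so x = 7t, y = 5t for some t.
Substitute into constraint: (7t)^2 + (5t)^2 = 20
  t^2 * 74 = 20
  t = sqrt(20/74)
Maximum = 7*x + 5*y = (7^2 + 5^2)*t = 74 * sqrt(20/74) = sqrt(1480)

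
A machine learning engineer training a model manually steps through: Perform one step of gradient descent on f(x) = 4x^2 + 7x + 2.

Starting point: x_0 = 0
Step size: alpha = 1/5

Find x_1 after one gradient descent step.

f(x) = 4x^2 + 7x + 2
f'(x) = 8x + 7
f'(0) = 8*0 + (7) = 7
x_1 = x_0 - alpha * f'(x_0) = 0 - 1/5 * 7 = -7/5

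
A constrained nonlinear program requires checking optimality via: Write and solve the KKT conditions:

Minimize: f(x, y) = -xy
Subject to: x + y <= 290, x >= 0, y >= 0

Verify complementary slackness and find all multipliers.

Problem: min -xy s.t. x + y <= 290 (multiplier lambda), x >= 0 (mu_x), y >= 0 (mu_y)
KKT stationarity: -y + lambda - mu_x = 0, -x + lambda - mu_y = 0, with lambda, mu_x, mu_y >= 0
Complementary slackness: lambda*(x + y - 290) = 0, mu_x*x = 0, mu_y*y = 0
If lambda = 0: y = -mu_x <= 0 and x = -mu_y <= 0 force x = y = 0 with f = 0; but x = y = 145 is feasible with f = -21025 < 0, so this is not the minimum. Hence lambda > 0 and x + y = 290.
Try x > 0, y > 0 (so mu_x = mu_y = 0): y = lambda, x = lambda => x = y = lambda
x + y = 290 => 2*lambda = 290 => lambda = 145
x* = y* = 145 > 0, consistent with mu_x = mu_y = 0.
(Any feasible point with x = 0 or y = 0 has f = 0 > -21025, so the minimum is not on those boundaries.)
min(-xy) = -21025 (i.e. max xy = 21025)
Multipliers: lambda = 145, mu_x = 0, mu_y = 0
Complementary slackness: lambda*(x + y - 290) = 145*(145 + 145 - 290) = 0, mu_x*x = 0*145 = 0, mu_y*y = 0*145 = 0. Satisfied.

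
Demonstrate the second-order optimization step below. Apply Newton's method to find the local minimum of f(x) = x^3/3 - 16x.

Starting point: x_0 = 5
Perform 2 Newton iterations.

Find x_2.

f(x) = x^3/3 - 16x
f'(x) = x^2 - 16, f''(x) = 2x
Newton update: x_{n+1} = x_n - (x_n^2 - 16)/(2*x_n)
Step 1: x_0 = 5, f'=9, f''=10, x_1 = 41/10
Step 2: x_1 = 41/10, f'=81/100, f''=41/5, x_2 = 3281/820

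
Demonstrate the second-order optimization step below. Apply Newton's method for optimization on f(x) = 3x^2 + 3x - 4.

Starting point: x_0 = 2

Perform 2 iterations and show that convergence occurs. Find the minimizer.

f(x) = 3x^2 + 3x - 4, f'(x) = 6x + (3), f''(x) = 6
Step 1: f'(2) = 15, x_1 = 2 - 15/6 = -1/2
Step 2: f'(-1/2) = 0, x_2 = -1/2 (converged)
Newton's method converges in 1 step for quadratics.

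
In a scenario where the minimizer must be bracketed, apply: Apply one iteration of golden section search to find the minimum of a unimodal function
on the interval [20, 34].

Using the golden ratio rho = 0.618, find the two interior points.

Golden section search on [20, 34].
Golden ratio rho = 0.618 (approx).
Interior points:
  x_1 = 20 + (1-0.618)*14 = 25.3480
  x_2 = 20 + 0.618*14 = 28.6520
Compare f(x_1) and f(x_2) to determine which subinterval to keep.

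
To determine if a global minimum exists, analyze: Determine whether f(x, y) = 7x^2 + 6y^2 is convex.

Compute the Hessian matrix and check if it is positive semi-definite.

f(x,y) = 7x^2 + 6y^2
Hessian H = [[14, 0], [0, 12]]
trace(H) = 26, det(H) = 168
Eigenvalues: (26 +/- sqrt(4)) / 2 = 14, 12
Since both eigenvalues > 0, f is convex.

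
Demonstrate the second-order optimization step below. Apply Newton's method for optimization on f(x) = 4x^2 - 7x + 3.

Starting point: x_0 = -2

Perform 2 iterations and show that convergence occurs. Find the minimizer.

f(x) = 4x^2 - 7x + 3, f'(x) = 8x + (-7), f''(x) = 8
Step 1: f'(-2) = -23, x_1 = -2 - -23/8 = 7/8
Step 2: f'(7/8) = 0, x_2 = 7/8 (converged)
Newton's method converges in 1 step for quadratics.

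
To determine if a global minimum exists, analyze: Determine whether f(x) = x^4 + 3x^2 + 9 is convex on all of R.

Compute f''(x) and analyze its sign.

f(x) = x^4 + 3x^2 + 9
f'(x) = 4x^3 + 6x
f''(x) = 12x^2 + 6
f''(x) = 12x^2 + 6 >= 6 > 0 for all x
Therefore, f is convex on R.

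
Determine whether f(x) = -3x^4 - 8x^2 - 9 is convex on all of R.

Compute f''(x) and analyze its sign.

f(x) = -3x^4 - 8x^2 - 9
f'(x) = -12x^3 + -16x
f''(x) = -36x^2 + -16
f''(x) = -36x^2 + -16 <= -16 < 0 for all x
Therefore, f is concave on R.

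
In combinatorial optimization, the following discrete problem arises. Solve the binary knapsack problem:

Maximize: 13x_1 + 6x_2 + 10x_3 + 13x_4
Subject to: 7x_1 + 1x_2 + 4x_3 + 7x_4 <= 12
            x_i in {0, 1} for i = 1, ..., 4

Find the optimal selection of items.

Items: item 1 (v=13, w=7), item 2 (v=6, w=1), item 3 (v=10, w=4), item 4 (v=13, w=7)
Capacity: 12
Checking all 16 subsets (w = total weight, v = total value):
  {}: w = 0, v = 0
  {1}: w = 7, v = 13
  {2}: w = 1, v = 6
  {3}: w = 4, v = 10
  {4}: w = 7, v = 13
  {1, 2}: w = 8, v = 19
  {1, 3}: w = 11, v = 23
  {1, 4}: w = 14 > 12, infeasible
  {2, 3}: w = 5, v = 16
  {2, 4}: w = 8, v = 19
  {3, 4}: w = 11, v = 23
  {1, 2, 3}: w = 12, v = 29
  {1, 2, 4}: w = 15 > 12, infeasible
  {1, 3, 4}: w = 18 > 12, infeasible
  {2, 3, 4}: w = 12, v = 29
  {1, 2, 3, 4}: w = 19 > 12, infeasible
Best feasible subset: items [1, 2, 3]
(The same value 29 is also attained by {2, 3, 4}.)
Total weight: 12 <= 12, total value: 29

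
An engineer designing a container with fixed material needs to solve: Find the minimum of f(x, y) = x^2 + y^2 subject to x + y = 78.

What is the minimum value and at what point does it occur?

Substitute y = 78 - x into f(x,y) = x^2 + y^2:
g(x) = x^2 + (78 - x)^2 = 2x^2 - 156x + 6084
g'(x) = 4x - 156 = 0  =>  x = 39
y = 78 - 39 = 39
Minimum value = 39^2 + 39^2 = 3042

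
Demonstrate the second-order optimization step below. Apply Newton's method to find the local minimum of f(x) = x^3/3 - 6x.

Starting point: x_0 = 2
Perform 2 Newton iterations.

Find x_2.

f(x) = x^3/3 - 6x
f'(x) = x^2 - 6, f''(x) = 2x
Newton update: x_{n+1} = x_n - (x_n^2 - 6)/(2*x_n)
Step 1: x_0 = 2, f'=-2, f''=4, x_1 = 5/2
Step 2: x_1 = 5/2, f'=1/4, f''=5, x_2 = 49/20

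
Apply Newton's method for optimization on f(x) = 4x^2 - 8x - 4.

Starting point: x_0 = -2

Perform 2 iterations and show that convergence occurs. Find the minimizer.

f(x) = 4x^2 - 8x - 4, f'(x) = 8x + (-8), f''(x) = 8
Step 1: f'(-2) = -24, x_1 = -2 - -24/8 = 1
Step 2: f'(1) = 0, x_2 = 1 (converged)
Newton's method converges in 1 step for quadratics.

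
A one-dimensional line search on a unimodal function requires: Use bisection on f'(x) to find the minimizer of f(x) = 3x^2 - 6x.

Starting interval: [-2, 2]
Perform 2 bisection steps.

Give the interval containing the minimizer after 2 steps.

Finding critical point of f(x) = 3x^2 - 6x using bisection on f'(x) = 6x + -6.
f'(x) = 0 when x = 1.
Starting interval: [-2, 2]
Step 1: mid = 0, f'(mid) = -6, new interval = [0, 2]
Step 2: mid = 1, f'(mid) = 0, new interval = [1, 1]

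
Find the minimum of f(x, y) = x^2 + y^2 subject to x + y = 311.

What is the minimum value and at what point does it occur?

Substitute y = 311 - x into f(x,y) = x^2 + y^2:
g(x) = x^2 + (311 - x)^2 = 2x^2 - 622x + 96721
g'(x) = 4x - 622 = 0  =>  x = 311/2
y = 311 - 311/2 = 311/2
Minimum value = (311/2)^2 + (311/2)^2 = 96721/2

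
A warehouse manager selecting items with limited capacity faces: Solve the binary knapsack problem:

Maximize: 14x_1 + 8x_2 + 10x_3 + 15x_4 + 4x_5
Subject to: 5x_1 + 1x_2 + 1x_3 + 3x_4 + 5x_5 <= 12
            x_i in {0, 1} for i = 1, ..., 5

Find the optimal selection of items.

Items: item 1 (v=14, w=5), item 2 (v=8, w=1), item 3 (v=10, w=1), item 4 (v=15, w=3), item 5 (v=4, w=5)
Capacity: 12
Checking all 32 subsets (w = total weight, v = total value):
  {}: w = 0, v = 0
  {1}: w = 5, v = 14
  {2}: w = 1, v = 8
  {3}: w = 1, v = 10
  {4}: w = 3, v = 15
  {5}: w = 5, v = 4
  {1, 2}: w = 6, v = 22
  {1, 3}: w = 6, v = 24
  {1, 4}: w = 8, v = 29
  {1, 5}: w = 10, v = 18
  {2, 3}: w = 2, v = 18
  {2, 4}: w = 4, v = 23
  {2, 5}: w = 6, v = 12
  {3, 4}: w = 4, v = 25
  {3, 5}: w = 6, v = 14
  {4, 5}: w = 8, v = 19
  {1, 2, 3}: w = 7, v = 32
  {1, 2, 4}: w = 9, v = 37
  {1, 2, 5}: w = 11, v = 26
  {1, 3, 4}: w = 9, v = 39
  {1, 3, 5}: w = 11, v = 28
  {1, 4, 5}: w = 13 > 12, infeasible
  {2, 3, 4}: w = 5, v = 33
  {2, 3, 5}: w = 7, v = 22
  {2, 4, 5}: w = 9, v = 27
  {3, 4, 5}: w = 9, v = 29
  {1, 2, 3, 4}: w = 10, v = 47
  {1, 2, 3, 5}: w = 12, v = 36
  {1, 2, 4, 5}: w = 14 > 12, infeasible
  {1, 3, 4, 5}: w = 14 > 12, infeasible
  {2, 3, 4, 5}: w = 10, v = 37
  {1, 2, 3, 4, 5}: w = 15 > 12, infeasible
Best feasible subset: items [1, 2, 3, 4]
Total weight: 10 <= 12, total value: 47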